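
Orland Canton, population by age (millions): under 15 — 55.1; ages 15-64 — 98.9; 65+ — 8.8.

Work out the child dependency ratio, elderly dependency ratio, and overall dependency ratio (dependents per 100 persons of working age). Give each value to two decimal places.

Youth dependency ratio = 55.1 / 98.9 × 100 = 55.71
Old-age dependency ratio = 8.8 / 98.9 × 100 = 8.90
Total dependency ratio = (55.1 + 8.8) / 98.9 × 100 = 63.9 / 98.9 × 100 = 64.61

Youth dependency ratio: 55.71
Old-age dependency ratio: 8.90
Total dependency ratio: 64.61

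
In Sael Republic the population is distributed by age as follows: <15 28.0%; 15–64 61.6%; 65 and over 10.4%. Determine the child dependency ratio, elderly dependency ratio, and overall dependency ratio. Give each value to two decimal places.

Youth dependency ratio = 28.0 / 61.6 × 100 = 45.45
Old-age dependency ratio = 10.4 / 61.6 × 100 = 16.88
Total dependency ratio = (28.0 + 10.4) / 61.6 × 100 = 38.4 / 61.6 × 100 = 62.34

Youth dependency ratio: 45.45
Old-age dependency ratio: 16.88
Total dependency ratio: 62.34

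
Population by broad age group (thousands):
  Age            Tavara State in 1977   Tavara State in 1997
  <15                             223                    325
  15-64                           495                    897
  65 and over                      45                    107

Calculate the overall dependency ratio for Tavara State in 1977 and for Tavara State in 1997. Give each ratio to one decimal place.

Tavara State in 1977: 54.1
Tavara State in 1997: 48.2

Tavara State in 1977: (223 + 45) / 495 × 100 = 268 / 495 × 100 = 54.1
Tavara State in 1997: (325 + 107) / 897 × 100 = 432 / 897 × 100 = 48.2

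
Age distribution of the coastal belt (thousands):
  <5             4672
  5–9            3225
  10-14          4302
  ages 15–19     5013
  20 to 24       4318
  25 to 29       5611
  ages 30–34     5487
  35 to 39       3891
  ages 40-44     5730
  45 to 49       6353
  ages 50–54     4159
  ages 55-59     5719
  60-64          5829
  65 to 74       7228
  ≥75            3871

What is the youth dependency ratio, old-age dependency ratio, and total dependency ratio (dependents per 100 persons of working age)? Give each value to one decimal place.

0–14: 4672 + 3225 + 4302 = 12199
15–64: 5013 + 4318 + 5611 + 5487 + 3891 + 5730 + 6353 + 4159 + 5719 + 5829 = 52110
65+: 7228 + 3871 = 11099
Youth dependency ratio = 12199 / 52110 × 100 = 23.4
Old-age dependency ratio = 11099 / 52110 × 100 = 21.3
Total dependency ratio = (12199 + 11099) / 52110 × 100 = 23298 / 52110 × 100 = 44.7

Youth dependency ratio: 23.4
Old-age dependency ratio: 21.3
Total dependency ratio: 44.7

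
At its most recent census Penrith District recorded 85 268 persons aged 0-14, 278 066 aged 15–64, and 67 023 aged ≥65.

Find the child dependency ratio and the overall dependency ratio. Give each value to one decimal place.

Youth dependency ratio: 30.7
Total dependency ratio: 54.8

Youth dependency ratio = 85 268 / 278 066 × 100 = 30.7
Total dependency ratio = (85 268 + 67 023) / 278 066 × 100 = 152 291 / 278 066 × 100 = 54.8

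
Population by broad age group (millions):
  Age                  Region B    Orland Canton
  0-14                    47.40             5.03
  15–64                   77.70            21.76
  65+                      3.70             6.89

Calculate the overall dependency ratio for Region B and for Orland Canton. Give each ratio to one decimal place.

Region B: 65.8
Orland Canton: 54.8

Region B: (47.40 + 3.70) / 77.70 × 100 = 51.10 / 77.70 × 100 = 65.8
Orland Canton: (5.03 + 6.89) / 21.76 × 100 = 11.92 / 21.76 × 100 = 54.8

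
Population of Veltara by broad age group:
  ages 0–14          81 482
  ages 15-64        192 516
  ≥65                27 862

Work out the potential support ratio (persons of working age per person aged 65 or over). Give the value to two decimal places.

Potential support ratio: 6.91

Potential support ratio = 192 516 / 27 862 = 6.91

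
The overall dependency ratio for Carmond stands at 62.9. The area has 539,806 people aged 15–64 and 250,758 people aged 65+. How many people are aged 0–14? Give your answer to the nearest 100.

Aged 0–14: 88,800

Total dependency ratio = (youth + elderly) / working-age × 100
62.9 = (Y + 250,758) / 539,806 × 100
⇒ 88,800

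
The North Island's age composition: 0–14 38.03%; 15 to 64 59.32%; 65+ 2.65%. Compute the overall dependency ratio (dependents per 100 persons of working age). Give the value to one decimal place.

Total dependency ratio: 68.6

Total dependency ratio = (38.03 + 2.65) / 59.32 × 100 = 40.68 / 59.32 × 100 = 68.6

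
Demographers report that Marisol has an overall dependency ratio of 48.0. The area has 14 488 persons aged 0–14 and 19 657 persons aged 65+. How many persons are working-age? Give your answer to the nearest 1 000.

Total dependency ratio = (youth + elderly) / working-age × 100
48.0 = (14 488 + 19 657) / W × 100
⇒ 71 000

Working-age: 71 000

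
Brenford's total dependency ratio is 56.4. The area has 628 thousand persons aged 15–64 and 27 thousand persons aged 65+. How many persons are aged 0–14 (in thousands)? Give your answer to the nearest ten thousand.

Aged 0–14: 330

Total dependency ratio = (youth + elderly) / working-age × 100
56.4 = (Y + 27) / 628 × 100
⇒ 330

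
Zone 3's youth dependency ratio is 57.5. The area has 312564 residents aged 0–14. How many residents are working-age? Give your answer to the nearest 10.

Youth dependency ratio = youth / working-age × 100
57.5 = 312564 / W × 100
⇒ 543590

Working-age: 543590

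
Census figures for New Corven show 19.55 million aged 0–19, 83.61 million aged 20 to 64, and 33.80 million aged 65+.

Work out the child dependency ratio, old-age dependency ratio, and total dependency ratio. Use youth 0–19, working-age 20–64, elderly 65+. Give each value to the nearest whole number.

Youth dependency ratio: 23
Old-age dependency ratio: 40
Total dependency ratio: 64

Youth dependency ratio = 19.55 / 83.61 × 100 = 23
Old-age dependency ratio = 33.80 / 83.61 × 100 = 40
Total dependency ratio = (19.55 + 33.80) / 83.61 × 100 = 53.35 / 83.61 × 100 = 64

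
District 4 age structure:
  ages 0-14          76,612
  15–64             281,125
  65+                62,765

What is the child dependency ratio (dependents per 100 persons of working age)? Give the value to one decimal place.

Youth dependency ratio = 76,612 / 281,125 × 100 = 27.3

Youth dependency ratio: 27.3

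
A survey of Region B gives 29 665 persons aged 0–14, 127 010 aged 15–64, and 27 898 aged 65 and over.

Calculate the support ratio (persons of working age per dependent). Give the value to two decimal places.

Support ratio: 2.21

Support ratio = 127 010 / (29 665 + 27 898) = 127 010 / 57 563 = 2.21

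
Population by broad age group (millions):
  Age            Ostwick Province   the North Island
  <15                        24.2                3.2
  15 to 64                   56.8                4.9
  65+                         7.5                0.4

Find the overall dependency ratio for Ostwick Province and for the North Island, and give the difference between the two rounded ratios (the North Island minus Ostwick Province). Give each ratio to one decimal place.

Ostwick Province: 55.8
the North Island: 73.5
Difference: +17.7

Ostwick Province: (24.2 + 7.5) / 56.8 × 100 = 31.7 / 56.8 × 100 = 55.8
the North Island: (3.2 + 0.4) / 4.9 × 100 = 3.6 / 4.9 × 100 = 73.5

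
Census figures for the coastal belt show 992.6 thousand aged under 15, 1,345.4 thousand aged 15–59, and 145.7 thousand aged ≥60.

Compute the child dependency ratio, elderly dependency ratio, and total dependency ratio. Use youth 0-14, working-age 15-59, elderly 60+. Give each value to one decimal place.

Youth dependency ratio: 73.8
Old-age dependency ratio: 10.8
Total dependency ratio: 84.6

Youth dependency ratio = 992.6 / 1,345.4 × 100 = 73.8
Old-age dependency ratio = 145.7 / 1,345.4 × 100 = 10.8
Total dependency ratio = (992.6 + 145.7) / 1,345.4 × 100 = 1,138.3 / 1,345.4 × 100 = 84.6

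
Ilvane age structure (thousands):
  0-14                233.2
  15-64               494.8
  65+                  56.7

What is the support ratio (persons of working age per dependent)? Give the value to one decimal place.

Support ratio: 1.7

Support ratio = 494.8 / (233.2 + 56.7) = 494.8 / 289.9 = 1.7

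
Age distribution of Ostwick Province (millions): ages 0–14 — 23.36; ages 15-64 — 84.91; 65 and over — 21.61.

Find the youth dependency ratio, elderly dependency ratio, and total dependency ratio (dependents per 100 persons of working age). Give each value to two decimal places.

Youth dependency ratio: 27.51
Old-age dependency ratio: 25.45
Total dependency ratio: 52.96

Youth dependency ratio = 23.36 / 84.91 × 100 = 27.51
Old-age dependency ratio = 21.61 / 84.91 × 100 = 25.45
Total dependency ratio = (23.36 + 21.61) / 84.91 × 100 = 44.97 / 84.91 × 100 = 52.96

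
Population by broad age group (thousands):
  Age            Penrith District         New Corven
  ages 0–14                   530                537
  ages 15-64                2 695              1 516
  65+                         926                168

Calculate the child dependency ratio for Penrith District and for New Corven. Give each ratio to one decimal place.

Penrith District: 530 / 2 695 × 100 = 19.7
New Corven: 537 / 1 516 × 100 = 35.4

Penrith District: 19.7
New Corven: 35.4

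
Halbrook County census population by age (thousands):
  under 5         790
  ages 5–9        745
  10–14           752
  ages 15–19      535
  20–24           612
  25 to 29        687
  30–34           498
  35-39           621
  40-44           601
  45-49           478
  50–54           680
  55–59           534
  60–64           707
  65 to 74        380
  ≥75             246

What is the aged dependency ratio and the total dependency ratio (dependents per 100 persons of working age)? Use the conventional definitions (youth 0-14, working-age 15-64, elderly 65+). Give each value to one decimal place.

0–14: 790 + 745 + 752 = 2287
15–64: 535 + 612 + 687 + 498 + 621 + 601 + 478 + 680 + 534 + 707 = 5953
65+: 380 + 246 = 626
Old-age dependency ratio = 626 / 5953 × 100 = 10.5
Total dependency ratio = (2287 + 626) / 5953 × 100 = 2913 / 5953 × 100 = 48.9

Old-age dependency ratio: 10.5
Total dependency ratio: 48.9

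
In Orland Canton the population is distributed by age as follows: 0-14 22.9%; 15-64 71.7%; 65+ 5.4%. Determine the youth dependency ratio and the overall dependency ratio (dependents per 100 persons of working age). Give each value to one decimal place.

Youth dependency ratio = 22.9 / 71.7 × 100 = 31.9
Total dependency ratio = (22.9 + 5.4) / 71.7 × 100 = 28.3 / 71.7 × 100 = 39.5

Youth dependency ratio: 31.9
Total dependency ratio: 39.5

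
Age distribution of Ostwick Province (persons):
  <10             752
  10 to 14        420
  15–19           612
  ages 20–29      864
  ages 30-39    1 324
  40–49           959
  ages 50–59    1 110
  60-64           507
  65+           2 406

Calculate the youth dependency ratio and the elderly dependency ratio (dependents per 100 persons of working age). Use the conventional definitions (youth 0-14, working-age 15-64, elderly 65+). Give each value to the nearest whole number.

0–14: 752 + 420 = 1 172
15–64: 612 + 864 + 1 324 + 959 + 1 110 + 507 = 5 376
65+: 2 406
Youth dependency ratio = 1 172 / 5 376 × 100 = 22
Old-age dependency ratio = 2 406 / 5 376 × 100 = 45

Youth dependency ratio: 22
Old-age dependency ratio: 45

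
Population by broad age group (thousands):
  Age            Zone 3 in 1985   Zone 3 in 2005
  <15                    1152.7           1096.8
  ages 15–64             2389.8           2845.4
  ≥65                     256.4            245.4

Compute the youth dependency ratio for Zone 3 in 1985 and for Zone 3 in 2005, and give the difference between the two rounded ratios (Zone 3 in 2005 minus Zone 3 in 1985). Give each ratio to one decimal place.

Zone 3 in 1985: 48.2
Zone 3 in 2005: 38.5
Difference: -9.7

Zone 3 in 1985: 1152.7 / 2389.8 × 100 = 48.2
Zone 3 in 2005: 1096.8 / 2845.4 × 100 = 38.5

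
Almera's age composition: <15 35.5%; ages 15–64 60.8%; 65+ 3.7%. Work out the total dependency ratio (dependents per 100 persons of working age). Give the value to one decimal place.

Total dependency ratio = (35.5 + 3.7) / 60.8 × 100 = 39.2 / 60.8 × 100 = 64.5

Total dependency ratio: 64.5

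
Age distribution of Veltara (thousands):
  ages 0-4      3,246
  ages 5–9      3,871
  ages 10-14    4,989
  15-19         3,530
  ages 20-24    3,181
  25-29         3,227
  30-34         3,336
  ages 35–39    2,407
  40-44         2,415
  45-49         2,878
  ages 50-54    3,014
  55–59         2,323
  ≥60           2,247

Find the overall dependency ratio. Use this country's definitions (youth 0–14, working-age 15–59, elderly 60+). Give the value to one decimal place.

Total dependency ratio: 54.6

0–14: 3,246 + 3,871 + 4,989 = 12,106
15–59: 3,530 + 3,181 + 3,227 + 3,336 + 2,407 + 2,415 + 2,878 + 3,014 + 2,323 = 26,311
60+: 2,247
Total dependency ratio = (12,106 + 2,247) / 26,311 × 100 = 14,353 / 26,311 × 100 = 54.6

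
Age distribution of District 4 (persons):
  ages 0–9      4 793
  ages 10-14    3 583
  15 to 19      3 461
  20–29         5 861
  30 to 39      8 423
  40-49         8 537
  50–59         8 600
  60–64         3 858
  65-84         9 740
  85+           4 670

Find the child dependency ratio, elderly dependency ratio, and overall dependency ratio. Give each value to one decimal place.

Youth dependency ratio: 21.6
Old-age dependency ratio: 37.2
Total dependency ratio: 58.8

0–14: 4 793 + 3 583 = 8 376
15–64: 3 461 + 5 861 + 8 423 + 8 537 + 8 600 + 3 858 = 38 740
65+: 9 740 + 4 670 = 14 410
Youth dependency ratio = 8 376 / 38 740 × 100 = 21.6
Old-age dependency ratio = 14 410 / 38 740 × 100 = 37.2
Total dependency ratio = (8 376 + 14 410) / 38 740 × 100 = 22 786 / 38 740 × 100 = 58.8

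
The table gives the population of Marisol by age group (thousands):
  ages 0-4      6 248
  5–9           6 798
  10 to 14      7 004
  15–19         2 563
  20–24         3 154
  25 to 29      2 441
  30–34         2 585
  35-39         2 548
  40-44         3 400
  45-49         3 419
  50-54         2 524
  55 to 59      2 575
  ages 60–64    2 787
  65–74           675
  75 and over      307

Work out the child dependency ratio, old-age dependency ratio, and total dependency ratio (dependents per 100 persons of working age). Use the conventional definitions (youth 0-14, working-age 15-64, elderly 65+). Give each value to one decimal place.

Youth dependency ratio: 71.6
Old-age dependency ratio: 3.5
Total dependency ratio: 75.1

0–14: 6 248 + 6 798 + 7 004 = 20 050
15–64: 2 563 + 3 154 + 2 441 + 2 585 + 2 548 + 3 400 + 3 419 + 2 524 + 2 575 + 2 787 = 27 996
65+: 675 + 307 = 982
Youth dependency ratio = 20 050 / 27 996 × 100 = 71.6
Old-age dependency ratio = 982 / 27 996 × 100 = 3.5
Total dependency ratio = (20 050 + 982) / 27 996 × 100 = 21 032 / 27 996 × 100 = 75.1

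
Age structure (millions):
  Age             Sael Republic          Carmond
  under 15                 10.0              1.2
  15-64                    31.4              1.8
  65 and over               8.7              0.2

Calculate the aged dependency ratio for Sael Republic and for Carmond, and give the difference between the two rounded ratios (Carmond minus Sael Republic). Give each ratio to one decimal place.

Sael Republic: 27.7
Carmond: 11.1
Difference: -16.6

Sael Republic: 8.7 / 31.4 × 100 = 27.7
Carmond: 0.2 / 1.8 × 100 = 11.1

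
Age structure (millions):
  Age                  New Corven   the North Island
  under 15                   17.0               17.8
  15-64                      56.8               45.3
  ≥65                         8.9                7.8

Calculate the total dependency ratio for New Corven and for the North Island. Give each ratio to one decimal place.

New Corven: 45.6
the North Island: 56.5

New Corven: (17.0 + 8.9) / 56.8 × 100 = 25.9 / 56.8 × 100 = 45.6
the North Island: (17.8 + 7.8) / 45.3 × 100 = 25.6 / 45.3 × 100 = 56.5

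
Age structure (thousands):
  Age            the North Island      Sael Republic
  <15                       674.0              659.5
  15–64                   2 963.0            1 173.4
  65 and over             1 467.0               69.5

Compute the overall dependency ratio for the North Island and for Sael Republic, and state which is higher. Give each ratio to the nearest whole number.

the North Island: 72
Sael Republic: 62
Higher: the North Island

the North Island: (674.0 + 1 467.0) / 2 963.0 × 100 = 2 141.0 / 2 963.0 × 100 = 72
Sael Republic: (659.5 + 69.5) / 1 173.4 × 100 = 729.0 / 1 173.4 × 100 = 62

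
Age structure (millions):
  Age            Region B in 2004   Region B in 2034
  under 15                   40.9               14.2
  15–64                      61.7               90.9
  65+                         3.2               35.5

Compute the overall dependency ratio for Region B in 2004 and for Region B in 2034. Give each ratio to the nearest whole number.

Region B in 2004: 71
Region B in 2034: 55

Region B in 2004: (40.9 + 3.2) / 61.7 × 100 = 44.1 / 61.7 × 100 = 71
Region B in 2034: (14.2 + 35.5) / 90.9 × 100 = 49.7 / 90.9 × 100 = 55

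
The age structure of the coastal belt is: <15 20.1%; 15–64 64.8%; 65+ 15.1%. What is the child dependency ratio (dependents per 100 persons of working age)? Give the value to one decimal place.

Youth dependency ratio: 31.0

Youth dependency ratio = 20.1 / 64.8 × 100 = 31.0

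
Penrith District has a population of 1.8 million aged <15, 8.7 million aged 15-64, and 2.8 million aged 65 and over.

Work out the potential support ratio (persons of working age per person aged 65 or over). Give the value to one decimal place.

Potential support ratio = 8.7 / 2.8 = 3.1

Potential support ratio: 3.1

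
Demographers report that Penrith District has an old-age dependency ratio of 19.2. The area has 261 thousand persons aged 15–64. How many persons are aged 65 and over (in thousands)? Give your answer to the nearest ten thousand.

Old-age dependency ratio = elderly / working-age × 100
19.2 = E / 261 × 100
⇒ 50

Aged 65 and over: 50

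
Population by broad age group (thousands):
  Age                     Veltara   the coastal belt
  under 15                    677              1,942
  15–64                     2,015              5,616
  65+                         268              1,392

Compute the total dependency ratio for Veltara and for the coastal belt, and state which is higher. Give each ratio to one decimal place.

Veltara: 46.9
the coastal belt: 59.4
Higher: the coastal belt

Veltara: (677 + 268) / 2,015 × 100 = 945 / 2,015 × 100 = 46.9
the coastal belt: (1,942 + 1,392) / 5,616 × 100 = 3,334 / 5,616 × 100 = 59.4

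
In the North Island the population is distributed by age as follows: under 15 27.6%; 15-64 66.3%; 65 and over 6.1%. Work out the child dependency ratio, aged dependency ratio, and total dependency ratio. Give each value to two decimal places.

Youth dependency ratio = 27.6 / 66.3 × 100 = 41.63
Old-age dependency ratio = 6.1 / 66.3 × 100 = 9.20
Total dependency ratio = (27.6 + 6.1) / 66.3 × 100 = 33.7 / 66.3 × 100 = 50.83

Youth dependency ratio: 41.63
Old-age dependency ratio: 9.20
Total dependency ratio: 50.83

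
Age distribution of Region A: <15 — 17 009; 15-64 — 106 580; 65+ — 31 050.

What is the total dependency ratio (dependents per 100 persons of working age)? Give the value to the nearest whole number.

Total dependency ratio: 45

Total dependency ratio = (17 009 + 31 050) / 106 580 × 100 = 48 059 / 106 580 × 100 = 45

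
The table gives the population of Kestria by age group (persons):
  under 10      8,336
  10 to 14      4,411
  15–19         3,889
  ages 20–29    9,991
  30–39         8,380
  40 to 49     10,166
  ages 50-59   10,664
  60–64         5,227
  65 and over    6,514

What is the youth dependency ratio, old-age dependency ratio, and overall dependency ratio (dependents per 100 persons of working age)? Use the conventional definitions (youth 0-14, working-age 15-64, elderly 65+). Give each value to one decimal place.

Youth dependency ratio: 26.4
Old-age dependency ratio: 13.5
Total dependency ratio: 39.9

0–14: 8,336 + 4,411 = 12,747
15–64: 3,889 + 9,991 + 8,380 + 10,166 + 10,664 + 5,227 = 48,317
65+: 6,514
Youth dependency ratio = 12,747 / 48,317 × 100 = 26.4
Old-age dependency ratio = 6,514 / 48,317 × 100 = 13.5
Total dependency ratio = (12,747 + 6,514) / 48,317 × 100 = 19,261 / 48,317 × 100 = 39.9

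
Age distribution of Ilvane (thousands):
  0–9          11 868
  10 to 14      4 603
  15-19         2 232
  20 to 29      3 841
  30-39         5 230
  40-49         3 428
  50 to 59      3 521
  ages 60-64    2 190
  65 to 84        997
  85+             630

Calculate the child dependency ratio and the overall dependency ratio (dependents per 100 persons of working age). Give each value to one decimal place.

Youth dependency ratio: 80.6
Total dependency ratio: 88.5

0–14: 11 868 + 4 603 = 16 471
15–64: 2 232 + 3 841 + 5 230 + 3 428 + 3 521 + 2 190 = 20 442
65+: 997 + 630 = 1 627
Youth dependency ratio = 16 471 / 20 442 × 100 = 80.6
Total dependency ratio = (16 471 + 1 627) / 20 442 × 100 = 18 098 / 20 442 × 100 = 88.5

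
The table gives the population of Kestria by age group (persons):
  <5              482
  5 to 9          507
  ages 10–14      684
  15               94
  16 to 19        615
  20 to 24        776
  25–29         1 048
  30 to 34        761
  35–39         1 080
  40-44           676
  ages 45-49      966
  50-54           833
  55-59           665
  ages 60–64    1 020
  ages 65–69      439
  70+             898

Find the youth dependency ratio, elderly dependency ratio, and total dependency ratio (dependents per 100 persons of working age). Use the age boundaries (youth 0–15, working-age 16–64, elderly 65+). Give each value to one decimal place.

0–15: 482 + 507 + 684 + 94 = 1 767
16–64: 615 + 776 + 1 048 + 761 + 1 080 + 676 + 966 + 833 + 665 + 1 020 = 8 440
65+: 439 + 898 = 1 337
Youth dependency ratio = 1 767 / 8 440 × 100 = 20.9
Old-age dependency ratio = 1 337 / 8 440 × 100 = 15.8
Total dependency ratio = (1 767 + 1 337) / 8 440 × 100 = 3 104 / 8 440 × 100 = 36.8

Youth dependency ratio: 20.9
Old-age dependency ratio: 15.8
Total dependency ratio: 36.8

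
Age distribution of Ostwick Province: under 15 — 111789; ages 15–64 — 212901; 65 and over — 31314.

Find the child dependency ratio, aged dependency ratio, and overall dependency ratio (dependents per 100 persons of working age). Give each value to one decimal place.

Youth dependency ratio = 111789 / 212901 × 100 = 52.5
Old-age dependency ratio = 31314 / 212901 × 100 = 14.7
Total dependency ratio = (111789 + 31314) / 212901 × 100 = 143103 / 212901 × 100 = 67.2

Youth dependency ratio: 52.5
Old-age dependency ratio: 14.7
Total dependency ratio: 67.2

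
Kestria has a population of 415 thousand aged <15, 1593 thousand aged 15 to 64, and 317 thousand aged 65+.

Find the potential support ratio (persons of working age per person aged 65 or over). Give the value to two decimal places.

Potential support ratio: 5.03

Potential support ratio = 1593 / 317 = 5.03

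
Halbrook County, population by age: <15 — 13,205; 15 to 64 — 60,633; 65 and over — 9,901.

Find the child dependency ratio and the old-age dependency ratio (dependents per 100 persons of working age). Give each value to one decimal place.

Youth dependency ratio: 21.8
Old-age dependency ratio: 16.3

Youth dependency ratio = 13,205 / 60,633 × 100 = 21.8
Old-age dependency ratio = 9,901 / 60,633 × 100 = 16.3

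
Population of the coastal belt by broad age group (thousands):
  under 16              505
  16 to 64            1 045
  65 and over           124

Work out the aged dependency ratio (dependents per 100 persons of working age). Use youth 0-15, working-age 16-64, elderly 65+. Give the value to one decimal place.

Old-age dependency ratio: 11.9

Old-age dependency ratio = 124 / 1 045 × 100 = 11.9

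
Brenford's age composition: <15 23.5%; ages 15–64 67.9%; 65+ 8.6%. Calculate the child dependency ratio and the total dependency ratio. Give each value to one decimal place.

Youth dependency ratio = 23.5 / 67.9 × 100 = 34.6
Total dependency ratio = (23.5 + 8.6) / 67.9 × 100 = 32.1 / 67.9 × 100 = 47.3

Youth dependency ratio: 34.6
Total dependency ratio: 47.3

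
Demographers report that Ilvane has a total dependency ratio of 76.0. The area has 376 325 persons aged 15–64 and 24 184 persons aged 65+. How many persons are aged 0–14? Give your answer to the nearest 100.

Total dependency ratio = (youth + elderly) / working-age × 100
76.0 = (Y + 24 184) / 376 325 × 100
⇒ 261 800

Aged 0–14: 261 800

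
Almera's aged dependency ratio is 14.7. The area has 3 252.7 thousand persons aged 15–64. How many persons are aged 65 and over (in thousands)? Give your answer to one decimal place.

Old-age dependency ratio = elderly / working-age × 100
14.7 = E / 3 252.7 × 100
⇒ 478.1

Aged 65 and over: 478.1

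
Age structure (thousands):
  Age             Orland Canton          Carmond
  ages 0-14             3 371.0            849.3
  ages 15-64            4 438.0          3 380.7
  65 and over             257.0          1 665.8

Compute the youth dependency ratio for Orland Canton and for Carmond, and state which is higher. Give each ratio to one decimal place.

Orland Canton: 76.0
Carmond: 25.1
Higher: Orland Canton

Orland Canton: 3 371.0 / 4 438.0 × 100 = 76.0
Carmond: 849.3 / 3 380.7 × 100 = 25.1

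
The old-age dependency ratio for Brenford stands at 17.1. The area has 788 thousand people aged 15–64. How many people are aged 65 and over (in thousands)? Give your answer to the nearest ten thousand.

Aged 65 and over: 130

Old-age dependency ratio = elderly / working-age × 100
17.1 = E / 788 × 100
⇒ 130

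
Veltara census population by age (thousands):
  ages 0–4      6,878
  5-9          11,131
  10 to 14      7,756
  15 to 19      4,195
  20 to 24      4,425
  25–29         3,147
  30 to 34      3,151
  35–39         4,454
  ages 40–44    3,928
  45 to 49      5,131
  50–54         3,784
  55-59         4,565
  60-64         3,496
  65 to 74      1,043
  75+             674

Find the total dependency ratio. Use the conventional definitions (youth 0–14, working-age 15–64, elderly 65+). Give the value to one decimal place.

0–14: 6,878 + 11,131 + 7,756 = 25,765
15–64: 4,195 + 4,425 + 3,147 + 3,151 + 4,454 + 3,928 + 5,131 + 3,784 + 4,565 + 3,496 = 40,276
65+: 1,043 + 674 = 1,717
Total dependency ratio = (25,765 + 1,717) / 40,276 × 100 = 27,482 / 40,276 × 100 = 68.2

Total dependency ratio: 68.2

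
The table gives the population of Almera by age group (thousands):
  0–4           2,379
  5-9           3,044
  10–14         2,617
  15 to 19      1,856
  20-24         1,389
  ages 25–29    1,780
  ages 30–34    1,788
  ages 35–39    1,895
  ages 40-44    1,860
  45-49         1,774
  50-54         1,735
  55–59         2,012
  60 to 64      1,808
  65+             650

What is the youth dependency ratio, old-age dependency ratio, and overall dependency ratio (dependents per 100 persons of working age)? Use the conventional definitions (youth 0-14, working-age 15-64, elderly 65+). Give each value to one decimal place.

Youth dependency ratio: 44.9
Old-age dependency ratio: 3.6
Total dependency ratio: 48.6

0–14: 2,379 + 3,044 + 2,617 = 8,040
15–64: 1,856 + 1,389 + 1,780 + 1,788 + 1,895 + 1,860 + 1,774 + 1,735 + 2,012 + 1,808 = 17,897
65+: 650
Youth dependency ratio = 8,040 / 17,897 × 100 = 44.9
Old-age dependency ratio = 650 / 17,897 × 100 = 3.6
Total dependency ratio = (8,040 + 650) / 17,897 × 100 = 8,690 / 17,897 × 100 = 48.6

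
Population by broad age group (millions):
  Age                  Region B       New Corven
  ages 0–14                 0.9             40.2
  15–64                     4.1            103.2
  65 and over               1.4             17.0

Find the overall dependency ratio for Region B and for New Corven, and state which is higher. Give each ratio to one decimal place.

Region B: 56.1
New Corven: 55.4
Higher: Region B

Region B: (0.9 + 1.4) / 4.1 × 100 = 2.3 / 4.1 × 100 = 56.1
New Corven: (40.2 + 17.0) / 103.2 × 100 = 57.2 / 103.2 × 100 = 55.4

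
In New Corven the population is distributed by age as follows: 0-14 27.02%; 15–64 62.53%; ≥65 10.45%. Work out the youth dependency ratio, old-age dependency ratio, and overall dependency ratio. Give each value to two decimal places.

Youth dependency ratio = 27.02 / 62.53 × 100 = 43.21
Old-age dependency ratio = 10.45 / 62.53 × 100 = 16.71
Total dependency ratio = (27.02 + 10.45) / 62.53 × 100 = 37.47 / 62.53 × 100 = 59.92

Youth dependency ratio: 43.21
Old-age dependency ratio: 16.71
Total dependency ratio: 59.92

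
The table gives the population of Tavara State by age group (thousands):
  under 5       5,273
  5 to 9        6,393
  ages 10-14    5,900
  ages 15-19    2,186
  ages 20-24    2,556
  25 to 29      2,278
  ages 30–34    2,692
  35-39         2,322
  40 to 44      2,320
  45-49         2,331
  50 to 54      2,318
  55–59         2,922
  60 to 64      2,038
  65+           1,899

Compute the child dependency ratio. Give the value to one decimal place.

Youth dependency ratio: 73.3

0–14: 5,273 + 6,393 + 5,900 = 17,566
15–64: 2,186 + 2,556 + 2,278 + 2,692 + 2,322 + 2,320 + 2,331 + 2,318 + 2,922 + 2,038 = 23,963
65+: 1,899
Youth dependency ratio = 17,566 / 23,963 × 100 = 73.3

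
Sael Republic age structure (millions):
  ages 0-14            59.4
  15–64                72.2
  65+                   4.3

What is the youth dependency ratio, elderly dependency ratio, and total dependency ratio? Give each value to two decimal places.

Youth dependency ratio: 82.27
Old-age dependency ratio: 5.96
Total dependency ratio: 88.23

Youth dependency ratio = 59.4 / 72.2 × 100 = 82.27
Old-age dependency ratio = 4.3 / 72.2 × 100 = 5.96
Total dependency ratio = (59.4 + 4.3) / 72.2 × 100 = 63.7 / 72.2 × 100 = 88.23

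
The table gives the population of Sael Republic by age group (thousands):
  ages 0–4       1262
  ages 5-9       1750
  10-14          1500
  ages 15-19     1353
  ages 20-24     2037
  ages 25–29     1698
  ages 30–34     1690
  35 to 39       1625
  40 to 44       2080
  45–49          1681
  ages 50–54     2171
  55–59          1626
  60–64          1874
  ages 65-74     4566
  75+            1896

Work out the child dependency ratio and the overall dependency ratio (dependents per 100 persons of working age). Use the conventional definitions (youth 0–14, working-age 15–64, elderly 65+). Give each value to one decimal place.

Youth dependency ratio: 25.3
Total dependency ratio: 61.5

0–14: 1262 + 1750 + 1500 = 4512
15–64: 1353 + 2037 + 1698 + 1690 + 1625 + 2080 + 1681 + 2171 + 1626 + 1874 = 17835
65+: 4566 + 1896 = 6462
Youth dependency ratio = 4512 / 17835 × 100 = 25.3
Total dependency ratio = (4512 + 6462) / 17835 × 100 = 10974 / 17835 × 100 = 61.5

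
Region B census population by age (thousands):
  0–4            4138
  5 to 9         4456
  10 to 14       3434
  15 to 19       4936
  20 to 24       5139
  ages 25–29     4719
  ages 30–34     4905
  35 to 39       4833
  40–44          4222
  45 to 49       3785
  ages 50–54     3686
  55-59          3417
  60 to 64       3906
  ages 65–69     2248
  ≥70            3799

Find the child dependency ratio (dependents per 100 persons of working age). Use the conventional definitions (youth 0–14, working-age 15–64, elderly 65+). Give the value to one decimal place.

Youth dependency ratio: 27.6

0–14: 4138 + 4456 + 3434 = 12028
15–64: 4936 + 5139 + 4719 + 4905 + 4833 + 4222 + 3785 + 3686 + 3417 + 3906 = 43548
65+: 2248 + 3799 = 6047
Youth dependency ratio = 12028 / 43548 × 100 = 27.6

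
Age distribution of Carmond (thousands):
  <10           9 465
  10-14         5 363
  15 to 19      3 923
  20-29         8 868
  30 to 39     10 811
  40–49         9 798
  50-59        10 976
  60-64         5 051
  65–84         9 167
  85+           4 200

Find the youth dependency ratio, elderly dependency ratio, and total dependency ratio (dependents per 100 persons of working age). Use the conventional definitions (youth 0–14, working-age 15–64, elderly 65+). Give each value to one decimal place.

0–14: 9 465 + 5 363 = 14 828
15–64: 3 923 + 8 868 + 10 811 + 9 798 + 10 976 + 5 051 = 49 427
65+: 9 167 + 4 200 = 13 367
Youth dependency ratio = 14 828 / 49 427 × 100 = 30.0
Old-age dependency ratio = 13 367 / 49 427 × 100 = 27.0
Total dependency ratio = (14 828 + 13 367) / 49 427 × 100 = 28 195 / 49 427 × 100 = 57.0

Youth dependency ratio: 30.0
Old-age dependency ratio: 27.0
Total dependency ratio: 57.0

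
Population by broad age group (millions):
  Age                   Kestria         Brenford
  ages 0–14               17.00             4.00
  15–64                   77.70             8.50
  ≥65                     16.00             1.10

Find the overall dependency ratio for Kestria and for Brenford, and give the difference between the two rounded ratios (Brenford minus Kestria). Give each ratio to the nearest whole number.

Kestria: 42
Brenford: 60
Difference: +18

Kestria: (17.00 + 16.00) / 77.70 × 100 = 33.00 / 77.70 × 100 = 42
Brenford: (4.00 + 1.10) / 8.50 × 100 = 5.10 / 8.50 × 100 = 60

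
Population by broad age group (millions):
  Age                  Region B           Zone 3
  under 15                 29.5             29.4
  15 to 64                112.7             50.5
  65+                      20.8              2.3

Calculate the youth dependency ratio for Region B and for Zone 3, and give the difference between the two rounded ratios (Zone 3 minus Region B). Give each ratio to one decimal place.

Region B: 26.2
Zone 3: 58.2
Difference: +32.0

Region B: 29.5 / 112.7 × 100 = 26.2
Zone 3: 29.4 / 50.5 × 100 = 58.2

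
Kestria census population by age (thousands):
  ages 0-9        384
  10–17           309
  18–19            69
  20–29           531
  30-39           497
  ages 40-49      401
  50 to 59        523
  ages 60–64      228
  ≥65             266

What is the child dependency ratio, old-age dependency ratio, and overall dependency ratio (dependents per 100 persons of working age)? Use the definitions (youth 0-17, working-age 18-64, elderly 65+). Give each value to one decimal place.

0–17: 384 + 309 = 693
18–64: 69 + 531 + 497 + 401 + 523 + 228 = 2249
65+: 266
Youth dependency ratio = 693 / 2249 × 100 = 30.8
Old-age dependency ratio = 266 / 2249 × 100 = 11.8
Total dependency ratio = (693 + 266) / 2249 × 100 = 959 / 2249 × 100 = 42.6

Youth dependency ratio: 30.8
Old-age dependency ratio: 11.8
Total dependency ratio: 42.6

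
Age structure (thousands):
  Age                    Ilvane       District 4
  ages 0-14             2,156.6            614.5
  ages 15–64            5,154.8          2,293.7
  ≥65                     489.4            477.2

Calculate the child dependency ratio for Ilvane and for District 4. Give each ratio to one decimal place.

Ilvane: 41.8
District 4: 26.8

Ilvane: 2,156.6 / 5,154.8 × 100 = 41.8
District 4: 614.5 / 2,293.7 × 100 = 26.8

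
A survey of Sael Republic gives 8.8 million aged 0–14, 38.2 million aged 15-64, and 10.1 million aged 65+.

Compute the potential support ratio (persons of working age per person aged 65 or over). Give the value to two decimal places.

Potential support ratio: 3.78

Potential support ratio = 38.2 / 10.1 = 3.78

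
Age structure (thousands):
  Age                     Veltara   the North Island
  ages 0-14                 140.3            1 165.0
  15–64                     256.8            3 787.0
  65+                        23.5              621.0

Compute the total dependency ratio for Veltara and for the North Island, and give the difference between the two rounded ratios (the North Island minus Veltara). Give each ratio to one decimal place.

Veltara: (140.3 + 23.5) / 256.8 × 100 = 163.8 / 256.8 × 100 = 63.8
the North Island: (1 165.0 + 621.0) / 3 787.0 × 100 = 1 786.0 / 3 787.0 × 100 = 47.2

Veltara: 63.8
the North Island: 47.2
Difference: -16.6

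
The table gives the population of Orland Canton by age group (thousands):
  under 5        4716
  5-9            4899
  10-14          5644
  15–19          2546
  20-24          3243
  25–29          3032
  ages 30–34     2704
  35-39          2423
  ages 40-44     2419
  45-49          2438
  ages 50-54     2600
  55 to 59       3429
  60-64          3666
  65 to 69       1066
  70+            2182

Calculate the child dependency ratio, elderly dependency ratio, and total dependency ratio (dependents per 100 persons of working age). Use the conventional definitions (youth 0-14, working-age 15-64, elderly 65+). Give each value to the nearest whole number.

0–14: 4716 + 4899 + 5644 = 15259
15–64: 2546 + 3243 + 3032 + 2704 + 2423 + 2419 + 2438 + 2600 + 3429 + 3666 = 28500
65+: 1066 + 2182 = 3248
Youth dependency ratio = 15259 / 28500 × 100 = 54
Old-age dependency ratio = 3248 / 28500 × 100 = 11
Total dependency ratio = (15259 + 3248) / 28500 × 100 = 18507 / 28500 × 100 = 65

Youth dependency ratio: 54
Old-age dependency ratio: 11
Total dependency ratio: 65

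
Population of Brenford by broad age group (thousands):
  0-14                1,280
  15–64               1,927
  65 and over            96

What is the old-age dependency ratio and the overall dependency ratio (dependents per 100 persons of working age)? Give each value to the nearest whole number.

Old-age dependency ratio: 5
Total dependency ratio: 71

Old-age dependency ratio = 96 / 1,927 × 100 = 5
Total dependency ratio = (1,280 + 96) / 1,927 × 100 = 1,376 / 1,927 × 100 = 71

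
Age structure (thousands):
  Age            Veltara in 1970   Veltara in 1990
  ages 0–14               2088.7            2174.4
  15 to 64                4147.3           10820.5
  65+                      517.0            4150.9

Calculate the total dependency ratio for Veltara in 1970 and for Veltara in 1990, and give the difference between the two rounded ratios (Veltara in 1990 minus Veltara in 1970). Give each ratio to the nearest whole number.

Veltara in 1970: (2088.7 + 517.0) / 4147.3 × 100 = 2605.7 / 4147.3 × 100 = 63
Veltara in 1990: (2174.4 + 4150.9) / 10820.5 × 100 = 6325.3 / 10820.5 × 100 = 58

Veltara in 1970: 63
Veltara in 1990: 58
Difference: -5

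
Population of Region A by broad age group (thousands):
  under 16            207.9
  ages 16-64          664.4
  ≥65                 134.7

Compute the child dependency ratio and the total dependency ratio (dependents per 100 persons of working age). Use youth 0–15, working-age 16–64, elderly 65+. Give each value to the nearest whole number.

Youth dependency ratio = 207.9 / 664.4 × 100 = 31
Total dependency ratio = (207.9 + 134.7) / 664.4 × 100 = 342.6 / 664.4 × 100 = 52

Youth dependency ratio: 31
Total dependency ratio: 52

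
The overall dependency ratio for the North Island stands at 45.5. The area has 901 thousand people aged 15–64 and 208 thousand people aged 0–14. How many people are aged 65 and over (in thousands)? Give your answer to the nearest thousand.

Aged 65 and over: 202

Total dependency ratio = (youth + elderly) / working-age × 100
45.5 = (208 + E) / 901 × 100
⇒ 202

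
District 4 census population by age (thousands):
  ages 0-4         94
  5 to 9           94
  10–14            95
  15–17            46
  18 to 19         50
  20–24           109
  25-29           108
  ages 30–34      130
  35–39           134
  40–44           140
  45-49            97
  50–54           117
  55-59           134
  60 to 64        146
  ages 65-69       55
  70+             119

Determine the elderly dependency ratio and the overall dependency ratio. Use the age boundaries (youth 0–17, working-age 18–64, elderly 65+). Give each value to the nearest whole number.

0–17: 94 + 94 + 95 + 46 = 329
18–64: 50 + 109 + 108 + 130 + 134 + 140 + 97 + 117 + 134 + 146 = 1,165
65+: 55 + 119 = 174
Old-age dependency ratio = 174 / 1,165 × 100 = 15
Total dependency ratio = (329 + 174) / 1,165 × 100 = 503 / 1,165 × 100 = 43

Old-age dependency ratio: 15
Total dependency ratio: 43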